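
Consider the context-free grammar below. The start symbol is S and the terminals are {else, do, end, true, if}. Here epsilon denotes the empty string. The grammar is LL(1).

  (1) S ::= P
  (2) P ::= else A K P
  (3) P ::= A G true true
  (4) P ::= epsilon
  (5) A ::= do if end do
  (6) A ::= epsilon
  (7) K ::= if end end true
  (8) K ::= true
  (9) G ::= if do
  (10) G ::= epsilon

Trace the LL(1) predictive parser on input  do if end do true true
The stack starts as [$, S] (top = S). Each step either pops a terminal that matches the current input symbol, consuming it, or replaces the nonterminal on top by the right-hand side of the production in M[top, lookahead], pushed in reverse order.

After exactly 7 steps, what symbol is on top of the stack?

G

     Stack                       Input                     Action
  1  $ S                         do if end do true true $  expand S ::= P
  2  $ P                         do if end do true true $  expand P ::= A G true true
  3  $ true true G A             do if end do true true $  expand A ::= do if end do
  4  $ true true G do end if do  do if end do true true $  match do
  5  $ true true G do end if     if end do true true $     match if
  6  $ true true G do end        end do true true $        match end
  7  $ true true G do            do true true $            match do
Stack after step 7: $ true true G (top = G).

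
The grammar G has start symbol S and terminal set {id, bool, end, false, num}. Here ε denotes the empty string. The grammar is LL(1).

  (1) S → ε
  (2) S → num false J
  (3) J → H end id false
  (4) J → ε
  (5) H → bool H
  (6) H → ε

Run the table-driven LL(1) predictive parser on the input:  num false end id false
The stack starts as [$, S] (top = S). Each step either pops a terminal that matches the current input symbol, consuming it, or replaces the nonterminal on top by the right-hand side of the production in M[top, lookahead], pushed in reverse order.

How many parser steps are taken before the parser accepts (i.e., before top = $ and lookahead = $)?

8

     Stack             Input                     Action
  1  $ S               num false end id false $  expand S → num false J
  2  $ J false num     num false end id false $  match num
  3  $ J false         false end id false $      match false
  4  $ J               end id false $            expand J → H end id false
  5  $ false id end H  end id false $            expand H → ε
  6  $ false id end    end id false $            match end
  7  $ false id        id false $                match id
  8  $ false           false $                   match false
Accept reached after 8 steps.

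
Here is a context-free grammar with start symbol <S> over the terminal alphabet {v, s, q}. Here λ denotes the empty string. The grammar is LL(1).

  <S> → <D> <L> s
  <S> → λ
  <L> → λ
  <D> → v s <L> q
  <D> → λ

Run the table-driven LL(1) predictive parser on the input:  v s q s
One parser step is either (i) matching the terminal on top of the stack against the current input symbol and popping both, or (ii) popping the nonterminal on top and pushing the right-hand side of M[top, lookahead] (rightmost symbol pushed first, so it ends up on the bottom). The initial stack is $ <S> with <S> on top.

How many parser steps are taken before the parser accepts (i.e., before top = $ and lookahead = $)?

step 1: stack=$ <S>  input=v s q s $  — expand <S> → <D> <L> s
step 2: stack=$ s <L> <D>  input=v s q s $  — expand <D> → v s <L> q
step 3: stack=$ s <L> q <L> s v  input=v s q s $  — match v
step 4: stack=$ s <L> q <L> s  input=s q s $  — match s
step 5: stack=$ s <L> q <L>  input=q s $  — expand <L> → λ
step 6: stack=$ s <L> q  input=q s $  — match q
step 7: stack=$ s <L>  input=s $  — expand <L> → λ
step 8: stack=$ s  input=s $  — match s
Accept reached after 8 steps.

8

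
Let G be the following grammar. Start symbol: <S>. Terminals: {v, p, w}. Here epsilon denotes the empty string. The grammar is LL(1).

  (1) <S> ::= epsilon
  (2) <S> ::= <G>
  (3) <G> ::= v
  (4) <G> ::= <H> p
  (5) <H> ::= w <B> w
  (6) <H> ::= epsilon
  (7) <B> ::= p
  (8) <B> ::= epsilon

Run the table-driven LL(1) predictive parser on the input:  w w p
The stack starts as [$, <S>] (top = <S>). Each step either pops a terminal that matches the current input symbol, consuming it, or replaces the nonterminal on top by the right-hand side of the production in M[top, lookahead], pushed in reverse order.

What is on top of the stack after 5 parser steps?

     Stack        Input    Action
  1  $ <S>        w w p $  expand <S> ::= <G>
  2  $ <G>        w w p $  expand <G> ::= <H> p
  3  $ p <H>      w w p $  expand <H> ::= w <B> w
  4  $ p w <B> w  w w p $  match w
  5  $ p w <B>    w p $    expand <B> ::= epsilon
Stack after step 5: $ p w (top = w).

w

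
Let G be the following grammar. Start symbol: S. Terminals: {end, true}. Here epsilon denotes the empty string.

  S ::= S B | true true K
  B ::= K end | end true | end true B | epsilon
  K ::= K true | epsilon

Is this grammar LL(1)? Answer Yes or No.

No

FIRST(S) = {true}
FIRST(B) = {epsilon, end, true}
FIRST(K) = {epsilon, true}
FOLLOW(S) = {$, end, true}
FOLLOW(B) = {$, end, true}
FOLLOW(K) = {$, end, true}
Cell M[B, end] receives both B ::= K end and B ::= end true and B ::= end true B and B ::= epsilon — the grammar is not LL(1).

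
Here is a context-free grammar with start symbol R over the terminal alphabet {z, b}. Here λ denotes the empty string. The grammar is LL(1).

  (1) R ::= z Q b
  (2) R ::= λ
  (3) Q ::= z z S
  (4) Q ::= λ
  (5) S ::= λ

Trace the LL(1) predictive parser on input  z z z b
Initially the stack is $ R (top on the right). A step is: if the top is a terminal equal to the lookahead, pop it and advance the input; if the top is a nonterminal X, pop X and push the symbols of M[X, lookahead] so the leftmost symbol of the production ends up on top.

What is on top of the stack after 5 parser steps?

S

step 1: stack=$ R  input=z z z b $  — expand R ::= z Q b
step 2: stack=$ b Q z  input=z z z b $  — match z
step 3: stack=$ b Q  input=z z b $  — expand Q ::= z z S
step 4: stack=$ b S z z  input=z z b $  — match z
step 5: stack=$ b S z  input=z b $  — match z
Stack after step 5: $ b S (top = S).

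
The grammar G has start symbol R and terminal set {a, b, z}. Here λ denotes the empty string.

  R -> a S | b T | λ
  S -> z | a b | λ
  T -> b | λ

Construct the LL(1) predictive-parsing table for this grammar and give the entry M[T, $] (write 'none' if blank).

FIRST(R) = {λ, a, b}
FIRST(S) = {λ, a, z}
FIRST(T) = {λ, b}
FOLLOW(R) includes $ since R is the start symbol.
FOLLOW(R): R appears on no right-hand side. Thus FOLLOW(R) = {$}.
FOLLOW(T): in R->b T, the suffix after T is empty, so FOLLOW(T) ⊇ FOLLOW(R) = {$}. Thus FOLLOW(T) = {$}.
For T -> b: FIRST(b) = {b}, so it goes in M[T, t] for t ∈ {b}.
For T -> λ: FIRST(λ) = {λ}, so it goes in M[T, t] for t ∈ {}; since λ ∈ FIRST, also for every t ∈ FOLLOW(T) = {$}.

T -> λ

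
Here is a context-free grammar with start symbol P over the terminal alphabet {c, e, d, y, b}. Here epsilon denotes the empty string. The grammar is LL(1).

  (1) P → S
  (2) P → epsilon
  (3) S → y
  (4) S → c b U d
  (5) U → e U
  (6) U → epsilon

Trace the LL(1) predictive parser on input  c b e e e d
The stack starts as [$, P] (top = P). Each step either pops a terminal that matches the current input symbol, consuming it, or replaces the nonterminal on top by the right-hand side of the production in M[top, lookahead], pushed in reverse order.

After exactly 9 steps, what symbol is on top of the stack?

     Stack      Input          Action
  1  $ P        c b e e e d $  expand P → S
  2  $ S        c b e e e d $  expand S → c b U d
  3  $ d U b c  c b e e e d $  match c
  4  $ d U b    b e e e d $    match b
  5  $ d U      e e e d $      expand U → e U
  6  $ d U e    e e e d $      match e
  7  $ d U      e e d $        expand U → e U
  8  $ d U e    e e d $        match e
  9  $ d U      e d $          expand U → e U
Stack after step 9: $ d U e (top = e).

e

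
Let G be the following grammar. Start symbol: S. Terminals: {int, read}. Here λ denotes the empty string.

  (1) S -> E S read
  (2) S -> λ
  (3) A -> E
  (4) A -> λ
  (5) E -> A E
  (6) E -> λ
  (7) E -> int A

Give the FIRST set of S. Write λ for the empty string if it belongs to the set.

{λ, int, read}

FIRST(S): from S->E S read we get {int, read}; from S->λ we get {λ}. So FIRST(S) = {λ, int, read}.
FIRST(A): from A->E we get {λ, int}; from A->λ we get {λ}. So FIRST(A) = {λ, int}.
FIRST(E): from E->A E we get {λ, int}; from E->λ we get {λ}; from E->int A we get {int}. So FIRST(E) = {λ, int}.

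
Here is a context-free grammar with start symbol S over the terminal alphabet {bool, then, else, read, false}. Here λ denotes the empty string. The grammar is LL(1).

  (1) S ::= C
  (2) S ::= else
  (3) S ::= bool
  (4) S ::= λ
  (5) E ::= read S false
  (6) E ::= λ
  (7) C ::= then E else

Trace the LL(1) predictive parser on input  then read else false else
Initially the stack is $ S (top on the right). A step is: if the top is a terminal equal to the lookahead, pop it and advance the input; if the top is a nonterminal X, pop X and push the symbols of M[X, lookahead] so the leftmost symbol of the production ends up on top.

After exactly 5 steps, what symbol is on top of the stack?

S

step 1: stack=$ S  input=then read else false else $  — expand S ::= C
step 2: stack=$ C  input=then read else false else $  — expand C ::= then E else
step 3: stack=$ else E then  input=then read else false else $  — match then
step 4: stack=$ else E  input=read else false else $  — expand E ::= read S false
step 5: stack=$ else false S read  input=read else false else $  — match read
Stack after step 5: $ else false S (top = S).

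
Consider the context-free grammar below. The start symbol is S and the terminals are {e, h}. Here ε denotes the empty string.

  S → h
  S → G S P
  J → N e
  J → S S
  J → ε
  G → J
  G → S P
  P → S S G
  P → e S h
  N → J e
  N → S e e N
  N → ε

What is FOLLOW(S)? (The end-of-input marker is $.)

FIRST(S): from S→h we get {h}; from S→G S P we get {e, h}. So FIRST(S) = {e, h}.
FIRST(P): from P→S S G we get {e, h}; from P→e S h we get {e}. So FIRST(P) = {e, h}.
FIRST(J): from J→N e we get {e, h}; from J→S S we get {e, h}; from J→ε we get {ε}. So FIRST(J) = {ε, e, h}.
FIRST(G): from G→J we get {ε, e, h}; from G→S P we get {e, h}. So FIRST(G) = {ε, e, h}.
FIRST(N): from N→J e we get {e, h}; from N→S e e N we get {e, h}; from N→ε we get {ε}. So FIRST(N) = {ε, e, h}.
FOLLOW(S) includes $ since S is the start symbol.
FOLLOW(N): in J→N e, N is followed by e with FIRST {e}; in N→S e e N, the suffix after N is empty (adds nothing new). Thus FOLLOW(N) = {e}.
FOLLOW(S): in S→G S P, S is followed by P with FIRST {e, h}; in J→S S (occurrence 1), S is followed by S with FIRST {e, h}; in J→S S (occurrence 2), the suffix after S is empty, so FOLLOW(S) ⊇ FOLLOW(J) = {$, e, h}; in G→S P, S is followed by P with FIRST {e, h}; in P→S S G (occurrence 1), S is followed by S G with FIRST {e, h}; in P→S S G (occurrence 2), S is followed by G with FIRST {ε, e, h}; in P→S S G (occurrence 2), the suffix after S is nullable, so FOLLOW(S) ⊇ FOLLOW(P) = {$, e, h}; in P→e S h, S is followed by h with FIRST {h}; in N→S e e N, S is followed by e e N with FIRST {e}. Thus FOLLOW(S) = {$, e, h}.
FOLLOW(J): in G→J, the suffix after J is empty, so FOLLOW(J) ⊇ FOLLOW(G) = {$, e, h}; in N→J e, J is followed by e with FIRST {e}. Thus FOLLOW(J) = {$, e, h}.
FOLLOW(G): in S→G S P, G is followed by S P with FIRST {e, h}; in P→S S G, the suffix after G is empty, so FOLLOW(G) ⊇ FOLLOW(P) = {$, e, h}. Thus FOLLOW(G) = {$, e, h}.
FOLLOW(P): in S→G S P, the suffix after P is empty, so FOLLOW(P) ⊇ FOLLOW(S) = {$, e, h}; in G→S P, the suffix after P is empty, so FOLLOW(P) ⊇ FOLLOW(G) = {$, e, h}. Thus FOLLOW(P) = {$, e, h}.

{$, e, h}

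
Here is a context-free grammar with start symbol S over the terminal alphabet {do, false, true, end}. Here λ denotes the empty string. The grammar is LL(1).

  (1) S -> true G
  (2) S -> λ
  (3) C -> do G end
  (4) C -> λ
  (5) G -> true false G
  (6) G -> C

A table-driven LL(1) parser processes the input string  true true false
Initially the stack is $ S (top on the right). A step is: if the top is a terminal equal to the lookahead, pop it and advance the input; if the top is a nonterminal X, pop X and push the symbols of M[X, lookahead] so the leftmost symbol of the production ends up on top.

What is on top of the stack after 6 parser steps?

step 1: stack=$ S  input=true true false $  — expand S -> true G
step 2: stack=$ G true  input=true true false $  — match true
step 3: stack=$ G  input=true false $  — expand G -> true false G
step 4: stack=$ G false true  input=true false $  — match true
step 5: stack=$ G false  input=false $  — match false
step 6: stack=$ G  input=$  — expand G -> C
Stack after step 6: $ C (top = C).

C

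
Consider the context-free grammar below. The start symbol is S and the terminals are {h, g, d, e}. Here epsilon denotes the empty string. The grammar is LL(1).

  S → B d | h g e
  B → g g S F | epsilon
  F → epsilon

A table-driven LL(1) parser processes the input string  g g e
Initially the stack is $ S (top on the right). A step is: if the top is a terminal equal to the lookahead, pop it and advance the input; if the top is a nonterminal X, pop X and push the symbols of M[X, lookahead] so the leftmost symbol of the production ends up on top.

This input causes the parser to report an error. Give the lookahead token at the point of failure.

     Stack        Input    Action
  1  $ S          g g e $  expand S → B d
  2  $ d B        g g e $  expand B → g g S F
  3  $ d F S g g  g g e $  match g
  4  $ d F S g    g e $    match g
  5  $ d F S      e $      error: M[S, e] is empty

e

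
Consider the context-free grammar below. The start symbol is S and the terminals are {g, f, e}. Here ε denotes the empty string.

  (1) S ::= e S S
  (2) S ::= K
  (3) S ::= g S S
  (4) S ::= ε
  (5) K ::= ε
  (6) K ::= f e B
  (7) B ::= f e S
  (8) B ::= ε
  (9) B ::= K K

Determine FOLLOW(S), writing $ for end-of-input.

FIRST(K): from K::=ε we get {ε}; from K::=f e B we get {f}. So FIRST(K) = {ε, f}.
FIRST(S): from S::=e S S we get {e}; from S::=K we get {ε, f}; from S::=g S S we get {g}; from S::=ε we get {ε}. So FIRST(S) = {ε, e, f, g}.
FIRST(B): from B::=f e S we get {f}; from B::=ε we get {ε}; from B::=K K we get {ε, f}. So FIRST(B) = {ε, f}.
FOLLOW(S) includes $ since S is the start symbol.
FOLLOW(S): in S::=e S S (occurrence 1), S is followed by S with FIRST {ε, e, f, g}; in S::=e S S (occurrence 1), the suffix after S is nullable (adds nothing new); in S::=e S S (occurrence 2), the suffix after S is empty (adds nothing new); in S::=g S S (occurrence 1), S is followed by S with FIRST {ε, e, f, g}; in S::=g S S (occurrence 1), the suffix after S is nullable (adds nothing new); in S::=g S S (occurrence 2), the suffix after S is empty (adds nothing new); in B::=f e S, the suffix after S is empty, so FOLLOW(S) ⊇ FOLLOW(B) = {$, e, f, g}. Thus FOLLOW(S) = {$, e, f, g}.
FOLLOW(K): in S::=K, the suffix after K is empty, so FOLLOW(K) ⊇ FOLLOW(S) = {$, e, f, g}; in B::=K K (occurrence 1), K is followed by K with FIRST {ε, f}; in B::=K K (occurrence 1), the suffix after K is nullable, so FOLLOW(K) ⊇ FOLLOW(B) = {$, e, f, g}; in B::=K K (occurrence 2), the suffix after K is empty, so FOLLOW(K) ⊇ FOLLOW(B) = {$, e, f, g}. Thus FOLLOW(K) = {$, e, f, g}.
FOLLOW(B): in K::=f e B, the suffix after B is empty, so FOLLOW(B) ⊇ FOLLOW(K) = {$, e, f, g}. Thus FOLLOW(B) = {$, e, f, g}.

{$, e, f, g}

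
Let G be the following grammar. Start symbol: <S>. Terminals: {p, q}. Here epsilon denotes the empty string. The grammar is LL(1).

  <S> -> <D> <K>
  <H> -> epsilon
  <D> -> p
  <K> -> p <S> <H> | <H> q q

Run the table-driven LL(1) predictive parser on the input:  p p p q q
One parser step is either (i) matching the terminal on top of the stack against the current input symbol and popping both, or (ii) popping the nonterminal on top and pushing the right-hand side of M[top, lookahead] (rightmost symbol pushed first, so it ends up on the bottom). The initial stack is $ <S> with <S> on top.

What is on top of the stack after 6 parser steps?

     Stack        Input        Action
  1  $ <S>        p p p q q $  expand <S> -> <D> <K>
  2  $ <K> <D>    p p p q q $  expand <D> -> p
  3  $ <K> p      p p p q q $  match p
  4  $ <K>        p p q q $    expand <K> -> p <S> <H>
  5  $ <H> <S> p  p p q q $    match p
  6  $ <H> <S>    p q q $      expand <S> -> <D> <K>
Stack after step 6: $ <H> <K> <D> (top = <D>).

<D>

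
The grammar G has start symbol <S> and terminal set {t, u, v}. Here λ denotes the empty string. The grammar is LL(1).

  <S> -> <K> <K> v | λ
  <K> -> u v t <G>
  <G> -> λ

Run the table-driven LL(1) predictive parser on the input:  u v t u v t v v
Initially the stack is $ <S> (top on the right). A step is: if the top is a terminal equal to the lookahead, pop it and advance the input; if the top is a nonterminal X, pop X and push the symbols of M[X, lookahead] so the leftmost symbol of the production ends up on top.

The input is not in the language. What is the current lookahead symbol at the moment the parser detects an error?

v

step 1: stack=$ <S>  input=u v t u v t v v $  — expand <S> -> <K> <K> v
step 2: stack=$ v <K> <K>  input=u v t u v t v v $  — expand <K> -> u v t <G>
step 3: stack=$ v <K> <G> t v u  input=u v t u v t v v $  — match u
step 4: stack=$ v <K> <G> t v  input=v t u v t v v $  — match v
step 5: stack=$ v <K> <G> t  input=t u v t v v $  — match t
step 6: stack=$ v <K> <G>  input=u v t v v $  — expand <G> -> λ
step 7: stack=$ v <K>  input=u v t v v $  — expand <K> -> u v t <G>
step 8: stack=$ v <G> t v u  input=u v t v v $  — match u
step 9: stack=$ v <G> t v  input=v t v v $  — match v
step 10: stack=$ v <G> t  input=t v v $  — match t
step 11: stack=$ v <G>  input=v v $  — expand <G> -> λ
step 12: stack=$ v  input=v v $  — match v
step 13: stack=$  input=v $  — error: stack empty but input remains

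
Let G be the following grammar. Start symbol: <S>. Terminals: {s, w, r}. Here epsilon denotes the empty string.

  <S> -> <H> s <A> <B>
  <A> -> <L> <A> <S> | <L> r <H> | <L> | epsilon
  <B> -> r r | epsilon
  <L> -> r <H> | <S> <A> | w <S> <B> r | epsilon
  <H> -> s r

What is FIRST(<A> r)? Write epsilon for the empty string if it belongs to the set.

FIRST(<B>): from <B>->r r we get {r}; from <B>->epsilon we get {epsilon}. So FIRST(<B>) = {epsilon, r}.
FIRST(<H>): from <H>->s r we get {s}. So FIRST(<H>) = {s}.
FIRST(<S>): from <S>-><H> s <A> <B> we get {s}. So FIRST(<S>) = {s}.
FIRST(<L>): from <L>->r <H> we get {r}; from <L>-><S> <A> we get {s}; from <L>->w <S> <B> r we get {w}; from <L>->epsilon we get {epsilon}. So FIRST(<L>) = {epsilon, r, s, w}.
FIRST(<A>): from <A>-><L> <A> <S> we get {r, s, w}; from <A>-><L> r <H> we get {r, s, w}; from <A>-><L> we get {epsilon, r, s, w}; from <A>->epsilon we get {epsilon}. So FIRST(<A>) = {epsilon, r, s, w}.
FIRST(<A> r): take FIRST of each symbol in turn, carrying on past any symbol whose FIRST contains epsilon; result {r, s, w}.

{r, s, w}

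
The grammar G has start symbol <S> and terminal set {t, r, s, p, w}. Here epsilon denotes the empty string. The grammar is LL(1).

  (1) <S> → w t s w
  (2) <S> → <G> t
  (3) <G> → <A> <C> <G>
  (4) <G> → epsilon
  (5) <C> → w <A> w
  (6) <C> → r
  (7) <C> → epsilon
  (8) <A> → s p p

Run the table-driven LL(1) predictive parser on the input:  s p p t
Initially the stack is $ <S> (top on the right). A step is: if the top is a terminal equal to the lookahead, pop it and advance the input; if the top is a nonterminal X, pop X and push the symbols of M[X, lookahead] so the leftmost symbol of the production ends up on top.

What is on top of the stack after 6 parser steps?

<C>

step 1: stack=$ <S>  input=s p p t $  — expand <S> → <G> t
step 2: stack=$ t <G>  input=s p p t $  — expand <G> → <A> <C> <G>
step 3: stack=$ t <G> <C> <A>  input=s p p t $  — expand <A> → s p p
step 4: stack=$ t <G> <C> p p s  input=s p p t $  — match s
step 5: stack=$ t <G> <C> p p  input=p p t $  — match p
step 6: stack=$ t <G> <C> p  input=p t $  — match p
Stack after step 6: $ t <G> <C> (top = <C>).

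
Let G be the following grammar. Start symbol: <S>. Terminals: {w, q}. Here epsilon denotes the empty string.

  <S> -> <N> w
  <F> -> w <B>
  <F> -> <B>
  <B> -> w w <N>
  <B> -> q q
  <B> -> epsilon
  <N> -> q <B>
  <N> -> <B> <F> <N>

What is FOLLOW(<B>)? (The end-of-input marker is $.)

{q, w}

FIRST(<B>): from <B>->w w <N> we get {w}; from <B>->q q we get {q}; from <B>->epsilon we get {epsilon}. So FIRST(<B>) = {epsilon, q, w}.
FIRST(<F>): from <F>->w <B> we get {w}; from <F>-><B> we get {epsilon, q, w}. So FIRST(<F>) = {epsilon, q, w}.
FIRST(<N>): from <N>->q <B> we get {q}; from <N>-><B> <F> <N> we get {q, w}. So FIRST(<N>) = {q, w}.
FIRST(<S>): from <S>-><N> w we get {q, w}. So FIRST(<S>) = {q, w}.
FOLLOW(<S>) includes $ since <S> is the start symbol.
FOLLOW(<S>): <S> appears on no right-hand side. Thus FOLLOW(<S>) = {$}.
FOLLOW(<F>): in <N>-><B> <F> <N>, <F> is followed by <N> with FIRST {q, w}. Thus FOLLOW(<F>) = {q, w}.
FOLLOW(<B>): in <F>->w <B>, the suffix after <B> is empty, so FOLLOW(<B>) ⊇ FOLLOW(<F>) = {q, w}; in <F>-><B>, the suffix after <B> is empty, so FOLLOW(<B>) ⊇ FOLLOW(<F>) = {q, w}; in <N>->q <B>, the suffix after <B> is empty, so FOLLOW(<B>) ⊇ FOLLOW(<N>) = {q, w}; in <N>-><B> <F> <N>, <B> is followed by <F> <N> with FIRST {q, w}. Thus FOLLOW(<B>) = {q, w}.
FOLLOW(<N>): in <S>-><N> w, <N> is followed by w with FIRST {w}; in <B>->w w <N>, the suffix after <N> is empty, so FOLLOW(<N>) ⊇ FOLLOW(<B>) = {q, w}; in <N>-><B> <F> <N>, the suffix after <N> is empty (adds nothing new). Thus FOLLOW(<N>) = {q, w}.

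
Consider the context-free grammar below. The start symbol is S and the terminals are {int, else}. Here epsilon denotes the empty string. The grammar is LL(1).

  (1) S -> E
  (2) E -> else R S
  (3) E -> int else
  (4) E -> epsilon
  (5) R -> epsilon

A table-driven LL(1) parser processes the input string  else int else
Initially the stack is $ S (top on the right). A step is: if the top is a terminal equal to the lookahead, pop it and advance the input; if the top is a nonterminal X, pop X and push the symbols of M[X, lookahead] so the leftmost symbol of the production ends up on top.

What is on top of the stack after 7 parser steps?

else

step 1: stack=$ S  input=else int else $  — expand S -> E
step 2: stack=$ E  input=else int else $  — expand E -> else R S
step 3: stack=$ S R else  input=else int else $  — match else
step 4: stack=$ S R  input=int else $  — expand R -> epsilon
step 5: stack=$ S  input=int else $  — expand S -> E
step 6: stack=$ E  input=int else $  — expand E -> int else
step 7: stack=$ else int  input=int else $  — match int
Stack after step 7: $ else (top = else).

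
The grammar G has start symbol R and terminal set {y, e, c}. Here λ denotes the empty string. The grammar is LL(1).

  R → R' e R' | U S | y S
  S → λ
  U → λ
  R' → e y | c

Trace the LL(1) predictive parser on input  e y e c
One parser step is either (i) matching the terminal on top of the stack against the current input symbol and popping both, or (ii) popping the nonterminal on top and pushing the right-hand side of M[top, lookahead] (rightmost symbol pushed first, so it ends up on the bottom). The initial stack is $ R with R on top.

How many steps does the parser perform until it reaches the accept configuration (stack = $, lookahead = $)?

step 1: stack=$ R  input=e y e c $  — expand R → R' e R'
step 2: stack=$ R' e R'  input=e y e c $  — expand R' → e y
step 3: stack=$ R' e y e  input=e y e c $  — match e
step 4: stack=$ R' e y  input=y e c $  — match y
step 5: stack=$ R' e  input=e c $  — match e
step 6: stack=$ R'  input=c $  — expand R' → c
step 7: stack=$ c  input=c $  — match c
Accept reached after 7 steps.

7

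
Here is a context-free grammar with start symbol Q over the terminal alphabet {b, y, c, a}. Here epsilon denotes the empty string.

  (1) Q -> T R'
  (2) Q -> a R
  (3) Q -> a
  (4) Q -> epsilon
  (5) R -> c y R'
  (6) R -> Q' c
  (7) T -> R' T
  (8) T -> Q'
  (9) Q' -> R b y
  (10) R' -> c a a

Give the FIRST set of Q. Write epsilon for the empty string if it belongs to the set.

{epsilon, a, c}

FIRST(R'): from R'->c a a we get {c}. So FIRST(R') = {c}.
FIRST(Q): from Q->T R' we get {c}; from Q->a R we get {a}; from Q->a we get {a}; from Q->epsilon we get {epsilon}. So FIRST(Q) = {epsilon, a, c}.
FIRST(R): from R->c y R' we get {c}; from R->Q' c we get {c}. So FIRST(R) = {c}.
FIRST(Q'): from Q'->R b y we get {c}. So FIRST(Q') = {c}.
FIRST(T): from T->R' T we get {c}; from T->Q' we get {c}. So FIRST(T) = {c}.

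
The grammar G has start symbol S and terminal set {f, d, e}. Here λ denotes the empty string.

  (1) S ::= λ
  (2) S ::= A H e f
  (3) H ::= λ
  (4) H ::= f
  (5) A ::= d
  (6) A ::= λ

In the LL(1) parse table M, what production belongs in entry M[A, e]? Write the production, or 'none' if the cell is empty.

FIRST(H) = {λ, f}
FIRST(A) = {λ, d}
FIRST(S) = {λ, d, e, f}  (via A H e f)
FOLLOW(S) includes $ since S is the start symbol.
FOLLOW(A): in S::=A H e f, A is followed by H e f with FIRST {e, f}. Thus FOLLOW(A) = {e, f}.
For A ::= d: FIRST(d) = {d}, so it goes in M[A, t] for t ∈ {d}.
For A ::= λ: FIRST(λ) = {λ}, so it goes in M[A, t] for t ∈ {}; since λ ∈ FIRST, also for every t ∈ FOLLOW(A) = {e, f}.

A ::= λ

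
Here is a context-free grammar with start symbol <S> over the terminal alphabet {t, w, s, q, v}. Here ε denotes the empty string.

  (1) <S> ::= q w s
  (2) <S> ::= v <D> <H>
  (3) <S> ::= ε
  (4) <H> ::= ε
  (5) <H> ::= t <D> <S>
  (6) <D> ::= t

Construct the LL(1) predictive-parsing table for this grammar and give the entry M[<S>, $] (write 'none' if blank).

<S> ::= ε

FIRST(<S>) = {ε, q, v}
FIRST(<H>) = {ε, t}
FIRST(<D>) = {t}
FOLLOW(<S>) includes $ since <S> is the start symbol.
FOLLOW(<S>): in <H>::=t <D> <S>, the suffix after <S> is empty, so FOLLOW(<S>) ⊇ FOLLOW(<H>) = {$}. Thus FOLLOW(<S>) = {$}.
FOLLOW(<H>): in <S>::=v <D> <H>, the suffix after <H> is empty, so FOLLOW(<H>) ⊇ FOLLOW(<S>) = {$}. Thus FOLLOW(<H>) = {$}.
For <S> ::= q w s: FIRST(q w s) = {q}, so it goes in M[<S>, t] for t ∈ {q}.
For <S> ::= v <D> <H>: FIRST(v <D> <H>) = {v}, so it goes in M[<S>, t] for t ∈ {v}.
For <S> ::= ε: FIRST(ε) = {ε}, so it goes in M[<S>, t] for t ∈ {}; since ε ∈ FIRST, also for every t ∈ FOLLOW(<S>) = {$}.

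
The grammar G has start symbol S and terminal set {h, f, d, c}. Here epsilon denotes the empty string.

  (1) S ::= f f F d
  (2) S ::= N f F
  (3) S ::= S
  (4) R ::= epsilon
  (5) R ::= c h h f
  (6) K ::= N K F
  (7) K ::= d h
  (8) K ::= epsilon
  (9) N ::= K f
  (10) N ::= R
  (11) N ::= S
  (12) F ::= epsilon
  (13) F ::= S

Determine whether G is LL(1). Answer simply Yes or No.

No

FIRST(S) = {c, d, f}
FIRST(R) = {epsilon, c}
FIRST(K) = {epsilon, c, d, f}
FIRST(N) = {epsilon, c, d, f}
FIRST(F) = {epsilon, c, d, f}
FOLLOW(S) = {$, c, d, f}
FOLLOW(R) = {c, d, f}
FOLLOW(K) = {c, d, f}
FOLLOW(N) = {c, d, f}
FOLLOW(F) = {$, c, d, f}
Cell M[F, c] receives both F ::= epsilon and F ::= S — the grammar is not LL(1).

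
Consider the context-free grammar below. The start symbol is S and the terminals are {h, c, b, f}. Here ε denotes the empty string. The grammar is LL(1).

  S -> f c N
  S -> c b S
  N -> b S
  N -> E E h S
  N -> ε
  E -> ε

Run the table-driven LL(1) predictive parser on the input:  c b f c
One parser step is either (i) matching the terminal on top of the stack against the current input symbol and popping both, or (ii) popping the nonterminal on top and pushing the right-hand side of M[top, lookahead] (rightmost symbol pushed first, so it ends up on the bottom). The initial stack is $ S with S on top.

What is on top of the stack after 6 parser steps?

N

     Stack    Input      Action
  1  $ S      c b f c $  expand S -> c b S
  2  $ S b c  c b f c $  match c
  3  $ S b    b f c $    match b
  4  $ S      f c $      expand S -> f c N
  5  $ N c f  f c $      match f
  6  $ N c    c $        match c
Stack after step 6: $ N (top = N).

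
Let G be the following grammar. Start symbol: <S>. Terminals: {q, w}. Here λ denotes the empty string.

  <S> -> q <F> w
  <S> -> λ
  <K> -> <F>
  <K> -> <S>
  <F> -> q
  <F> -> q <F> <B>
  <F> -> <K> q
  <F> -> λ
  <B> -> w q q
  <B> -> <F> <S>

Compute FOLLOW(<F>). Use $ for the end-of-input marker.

{q, w}

FIRST(<S>) = {λ, q}
FIRST(<K>) = {λ, q}  (via <F>, <S>)
FIRST(<F>) = {λ, q}  (via <K> q)
FIRST(<B>) = {λ, q, w}  (via <F> <S>)
FOLLOW(<S>) includes $ since <S> is the start symbol.
FOLLOW(<K>): in <F>-><K> q, <K> is followed by q with FIRST {q}. Thus FOLLOW(<K>) = {q}.
FOLLOW(<S>): in <K>-><S>, the suffix after <S> is empty, so FOLLOW(<S>) ⊇ FOLLOW(<K>) = {q}; in <B>-><F> <S>, the suffix after <S> is empty, so FOLLOW(<S>) ⊇ FOLLOW(<B>) = {q, w}. Thus FOLLOW(<S>) = {$, q, w}.
FOLLOW(<F>): in <S>->q <F> w, <F> is followed by w with FIRST {w}; in <K>-><F>, the suffix after <F> is empty, so FOLLOW(<F>) ⊇ FOLLOW(<K>) = {q}; in <F>->q <F> <B>, <F> is followed by <B> with FIRST {λ, q, w}; in <F>->q <F> <B>, the suffix after <F> is nullable (adds nothing new); in <B>-><F> <S>, <F> is followed by <S> with FIRST {λ, q}; in <B>-><F> <S>, the suffix after <F> is nullable, so FOLLOW(<F>) ⊇ FOLLOW(<B>) = {q, w}. Thus FOLLOW(<F>) = {q, w}.
FOLLOW(<B>): in <F>->q <F> <B>, the suffix after <B> is empty, so FOLLOW(<B>) ⊇ FOLLOW(<F>) = {q, w}. Thus FOLLOW(<B>) = {q, w}.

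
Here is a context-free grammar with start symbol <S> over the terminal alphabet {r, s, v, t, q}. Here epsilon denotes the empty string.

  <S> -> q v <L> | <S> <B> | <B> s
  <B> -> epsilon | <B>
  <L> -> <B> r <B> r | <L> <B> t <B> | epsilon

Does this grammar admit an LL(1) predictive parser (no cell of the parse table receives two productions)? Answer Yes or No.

FIRST(<S>) = {q, s}
FIRST(<B>) = {epsilon}
FIRST(<L>) = {epsilon, r, t}
FOLLOW(<S>) = {$}
FOLLOW(<B>) = {$, r, s, t}
FOLLOW(<L>) = {$, t}
Cell M[<B>, $] receives both <B> -> epsilon and <B> -> <B> — the grammar is not LL(1).

No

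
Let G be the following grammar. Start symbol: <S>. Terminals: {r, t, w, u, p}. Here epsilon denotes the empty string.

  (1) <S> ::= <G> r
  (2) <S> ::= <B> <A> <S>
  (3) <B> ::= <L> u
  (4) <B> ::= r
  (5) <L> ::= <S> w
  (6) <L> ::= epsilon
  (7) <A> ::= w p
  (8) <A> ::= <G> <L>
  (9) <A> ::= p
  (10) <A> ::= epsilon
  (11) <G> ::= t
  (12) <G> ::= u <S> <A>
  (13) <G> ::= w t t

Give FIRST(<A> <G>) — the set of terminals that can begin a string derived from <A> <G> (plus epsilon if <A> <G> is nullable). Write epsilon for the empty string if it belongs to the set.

FIRST(<G>) = {t, u, w}
FIRST(<A>) = {epsilon, p, t, u, w}  (via <G> <L>)
FIRST(<S>) = {r, t, u, w}  (via <G> r, <B> <A> <S>)
FIRST(<L>) = {epsilon, r, t, u, w}  (via <S> w)
FIRST(<B>) = {r, t, u, w}  (via <L> u)
FIRST(<A> <G>): take FIRST of each symbol in turn, carrying on past any symbol whose FIRST contains epsilon; result {p, t, u, w}.

{p, t, u, w}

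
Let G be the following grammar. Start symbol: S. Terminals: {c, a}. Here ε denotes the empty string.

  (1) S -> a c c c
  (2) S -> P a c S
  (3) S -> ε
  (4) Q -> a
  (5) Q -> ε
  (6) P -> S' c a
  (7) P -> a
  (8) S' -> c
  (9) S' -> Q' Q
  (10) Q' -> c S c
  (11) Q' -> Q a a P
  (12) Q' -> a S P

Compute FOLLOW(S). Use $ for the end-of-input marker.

FIRST(Q) = {ε, a}
FIRST(Q') = {a, c}  (via Q a a P)
FIRST(S') = {a, c}  (via Q' Q)
FIRST(P) = {a, c}  (via S' c a)
FIRST(S) = {ε, a, c}  (via P a c S)
FOLLOW(S) includes $ since S is the start symbol.
FOLLOW(S): in S->P a c S, the suffix after S is empty (adds nothing new); in Q'->c S c, S is followed by c with FIRST {c}; in Q'->a S P, S is followed by P with FIRST {a, c}. Thus FOLLOW(S) = {$, a, c}.
FOLLOW(S'): in P->S' c a, S' is followed by c a with FIRST {c}. Thus FOLLOW(S') = {c}.
FOLLOW(Q): in S'->Q' Q, the suffix after Q is empty, so FOLLOW(Q) ⊇ FOLLOW(S') = {c}; in Q'->Q a a P, Q is followed by a a P with FIRST {a}. Thus FOLLOW(Q) = {a, c}.
FOLLOW(Q'): in S'->Q' Q, Q' is followed by Q with FIRST {ε, a}; in S'->Q' Q, the suffix after Q' is nullable, so FOLLOW(Q') ⊇ FOLLOW(S') = {c}. Thus FOLLOW(Q') = {a, c}.
FOLLOW(P): in S->P a c S, P is followed by a c S with FIRST {a}; in Q'->Q a a P, the suffix after P is empty, so FOLLOW(P) ⊇ FOLLOW(Q') = {a, c}; in Q'->a S P, the suffix after P is empty, so FOLLOW(P) ⊇ FOLLOW(Q') = {a, c}. Thus FOLLOW(P) = {a, c}.

{$, a, c}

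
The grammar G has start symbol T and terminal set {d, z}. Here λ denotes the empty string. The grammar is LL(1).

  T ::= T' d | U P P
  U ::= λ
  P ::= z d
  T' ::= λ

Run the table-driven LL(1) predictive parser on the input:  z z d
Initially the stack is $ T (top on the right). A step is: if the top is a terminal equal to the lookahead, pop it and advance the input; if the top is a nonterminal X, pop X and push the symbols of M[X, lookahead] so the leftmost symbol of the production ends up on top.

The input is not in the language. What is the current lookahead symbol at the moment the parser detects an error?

     Stack    Input    Action
  1  $ T      z z d $  expand T ::= U P P
  2  $ P P U  z z d $  expand U ::= λ
  3  $ P P    z z d $  expand P ::= z d
  4  $ P d z  z z d $  match z
  5  $ P d    z d $    error: top is terminal d but lookahead is z

z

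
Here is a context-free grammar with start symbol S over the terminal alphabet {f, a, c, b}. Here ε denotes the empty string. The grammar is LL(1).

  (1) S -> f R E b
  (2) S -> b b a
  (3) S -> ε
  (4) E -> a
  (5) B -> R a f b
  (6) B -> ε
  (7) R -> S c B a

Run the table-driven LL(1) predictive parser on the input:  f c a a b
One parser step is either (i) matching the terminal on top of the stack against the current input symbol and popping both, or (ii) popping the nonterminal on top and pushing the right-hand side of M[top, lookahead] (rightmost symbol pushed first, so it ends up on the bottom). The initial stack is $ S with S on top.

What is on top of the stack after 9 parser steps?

     Stack          Input        Action
  1  $ S            f c a a b $  expand S -> f R E b
  2  $ b E R f      f c a a b $  match f
  3  $ b E R        c a a b $    expand R -> S c B a
  4  $ b E a B c S  c a a b $    expand S -> ε
  5  $ b E a B c    c a a b $    match c
  6  $ b E a B      a a b $      expand B -> ε
  7  $ b E a        a a b $      match a
  8  $ b E          a b $        expand E -> a
  9  $ b a          a b $        match a
Stack after step 9: $ b (top = b).

b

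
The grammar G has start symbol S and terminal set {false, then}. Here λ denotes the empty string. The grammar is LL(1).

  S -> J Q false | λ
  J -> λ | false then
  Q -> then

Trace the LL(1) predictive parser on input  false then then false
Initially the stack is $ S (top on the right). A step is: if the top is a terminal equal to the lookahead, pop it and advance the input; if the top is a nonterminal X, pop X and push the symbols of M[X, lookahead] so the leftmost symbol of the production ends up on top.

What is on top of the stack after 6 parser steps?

     Stack                 Input                    Action
  1  $ S                   false then then false $  expand S -> J Q false
  2  $ false Q J           false then then false $  expand J -> false then
  3  $ false Q then false  false then then false $  match false
  4  $ false Q then        then then false $        match then
  5  $ false Q             then false $             expand Q -> then
  6  $ false then          then false $             match then
Stack after step 6: $ false (top = false).

false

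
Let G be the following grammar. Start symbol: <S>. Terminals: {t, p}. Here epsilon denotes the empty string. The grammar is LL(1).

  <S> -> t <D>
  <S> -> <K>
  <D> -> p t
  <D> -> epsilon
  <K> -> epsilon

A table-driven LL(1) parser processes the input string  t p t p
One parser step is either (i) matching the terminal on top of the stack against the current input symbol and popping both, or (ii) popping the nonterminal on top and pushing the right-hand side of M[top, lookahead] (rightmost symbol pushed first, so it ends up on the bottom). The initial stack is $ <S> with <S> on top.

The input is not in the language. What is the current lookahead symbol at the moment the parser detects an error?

step 1: stack=$ <S>  input=t p t p $  — expand <S> -> t <D>
step 2: stack=$ <D> t  input=t p t p $  — match t
step 3: stack=$ <D>  input=p t p $  — expand <D> -> p t
step 4: stack=$ t p  input=p t p $  — match p
step 5: stack=$ t  input=t p $  — match t
step 6: stack=$  input=p $  — error: stack empty but input remains

p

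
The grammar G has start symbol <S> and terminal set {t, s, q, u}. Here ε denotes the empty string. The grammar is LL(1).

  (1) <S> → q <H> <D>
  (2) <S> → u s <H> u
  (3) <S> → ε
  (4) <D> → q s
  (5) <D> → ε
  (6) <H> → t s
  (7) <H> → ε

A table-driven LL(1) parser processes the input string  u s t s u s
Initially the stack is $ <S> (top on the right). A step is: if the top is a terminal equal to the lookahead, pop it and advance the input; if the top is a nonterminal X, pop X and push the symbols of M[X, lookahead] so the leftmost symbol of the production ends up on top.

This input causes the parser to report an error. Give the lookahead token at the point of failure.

step 1: stack=$ <S>  input=u s t s u s $  — expand <S> → u s <H> u
step 2: stack=$ u <H> s u  input=u s t s u s $  — match u
step 3: stack=$ u <H> s  input=s t s u s $  — match s
step 4: stack=$ u <H>  input=t s u s $  — expand <H> → t s
step 5: stack=$ u s t  input=t s u s $  — match t
step 6: stack=$ u s  input=s u s $  — match s
step 7: stack=$ u  input=u s $  — match u
step 8: stack=$  input=s $  — error: stack empty but input remains

s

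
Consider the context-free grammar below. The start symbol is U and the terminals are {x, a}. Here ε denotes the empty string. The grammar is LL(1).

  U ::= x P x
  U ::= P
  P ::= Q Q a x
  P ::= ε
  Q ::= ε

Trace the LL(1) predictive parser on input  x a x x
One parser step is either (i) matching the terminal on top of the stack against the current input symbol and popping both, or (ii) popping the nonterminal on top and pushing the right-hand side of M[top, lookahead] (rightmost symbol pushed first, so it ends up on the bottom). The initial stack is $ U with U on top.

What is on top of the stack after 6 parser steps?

     Stack        Input      Action
  1  $ U          x a x x $  expand U ::= x P x
  2  $ x P x      x a x x $  match x
  3  $ x P        a x x $    expand P ::= Q Q a x
  4  $ x x a Q Q  a x x $    expand Q ::= ε
  5  $ x x a Q    a x x $    expand Q ::= ε
  6  $ x x a      a x x $    match a
Stack after step 6: $ x x (top = x).

x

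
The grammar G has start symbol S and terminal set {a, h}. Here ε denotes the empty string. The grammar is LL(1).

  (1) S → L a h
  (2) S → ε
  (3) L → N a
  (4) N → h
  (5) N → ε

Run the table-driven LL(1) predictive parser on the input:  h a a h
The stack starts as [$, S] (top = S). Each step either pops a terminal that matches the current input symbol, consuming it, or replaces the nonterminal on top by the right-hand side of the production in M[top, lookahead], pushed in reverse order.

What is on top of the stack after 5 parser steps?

     Stack      Input      Action
  1  $ S        h a a h $  expand S → L a h
  2  $ h a L    h a a h $  expand L → N a
  3  $ h a a N  h a a h $  expand N → h
  4  $ h a a h  h a a h $  match h
  5  $ h a a    a a h $    match a
Stack after step 5: $ h a (top = a).

a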